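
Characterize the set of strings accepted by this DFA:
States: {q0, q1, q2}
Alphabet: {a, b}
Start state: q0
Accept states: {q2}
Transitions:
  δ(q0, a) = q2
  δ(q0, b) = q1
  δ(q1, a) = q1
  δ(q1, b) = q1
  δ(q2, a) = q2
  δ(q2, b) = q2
Testing a few strings:
  'b' → reject
  'aba' → accept
  'bab' → reject
  'a' → accept
State roles: q0=no input read; q1=started with b (dead); q2=started with a
All strings over {a,b} starting with a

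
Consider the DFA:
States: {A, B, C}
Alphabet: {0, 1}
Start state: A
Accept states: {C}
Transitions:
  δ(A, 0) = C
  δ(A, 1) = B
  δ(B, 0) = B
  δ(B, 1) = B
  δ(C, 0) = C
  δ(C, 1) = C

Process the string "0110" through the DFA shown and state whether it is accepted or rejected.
Processing string "0110":
  A --0--> C
  C --1--> C
  C --1--> C
  C --0--> C
Final state: C
Accept states: {C}
Yes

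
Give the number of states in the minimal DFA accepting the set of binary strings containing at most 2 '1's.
By Myhill–Nerode, count the distinguishable equivalence classes: 4 classes — having seen 0, 1, 2, or >2 copies of '1'; counts 0 through 2 are accepting and >2 is dead.
4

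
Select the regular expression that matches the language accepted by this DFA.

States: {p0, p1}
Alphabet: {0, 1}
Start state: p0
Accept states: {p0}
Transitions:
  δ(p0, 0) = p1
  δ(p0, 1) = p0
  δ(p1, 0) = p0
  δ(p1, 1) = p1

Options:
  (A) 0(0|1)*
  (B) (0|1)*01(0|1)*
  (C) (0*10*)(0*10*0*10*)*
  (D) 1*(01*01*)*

Check each option against the DFA on short strings; one disagreement eliminates an option:
  (A) 0(0|1)*: on ε the DFA stays in p0 and accepts (p0 ∈ Accept), but the regex does not match it → eliminate
  (B) (0|1)*01(0|1)*: on ε the DFA stays in p0 and accepts (p0 ∈ Accept), but the regex does not match it → eliminate
  (C) (0*10*)(0*10*0*10*)*: on ε the DFA stays in p0 and accepts (p0 ∈ Accept), but the regex does not match it → eliminate
  (D) 1*(01*01*)*: agrees with the DFA on every string of length ≤ 6
Only (D) is consistent with the DFA.
(D) 1*(01*01*)*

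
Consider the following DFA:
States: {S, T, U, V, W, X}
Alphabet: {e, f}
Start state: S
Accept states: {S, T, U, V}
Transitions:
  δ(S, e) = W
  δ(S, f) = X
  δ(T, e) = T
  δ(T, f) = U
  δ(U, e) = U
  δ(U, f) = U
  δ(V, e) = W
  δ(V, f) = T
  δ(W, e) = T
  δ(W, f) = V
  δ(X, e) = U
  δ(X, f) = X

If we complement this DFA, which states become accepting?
Complement accept states = All states \ Original accept states
= {S, T, U, V, W, X} \ {S, T, U, V}
{W, X}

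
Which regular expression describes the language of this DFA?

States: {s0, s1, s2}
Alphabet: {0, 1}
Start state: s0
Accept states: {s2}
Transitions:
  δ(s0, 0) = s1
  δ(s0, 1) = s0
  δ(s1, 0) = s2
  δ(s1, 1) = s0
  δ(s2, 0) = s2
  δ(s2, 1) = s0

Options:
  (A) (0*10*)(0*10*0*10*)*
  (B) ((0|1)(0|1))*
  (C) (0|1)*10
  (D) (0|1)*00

Check each option against the DFA on short strings; one disagreement eliminates an option:
  (A) (0*10*)(0*10*0*10*)*: on '1' the DFA goes s0 → s0 and rejects (s0 ∉ Accept), but the regex matches it → eliminate
  (B) ((0|1)(0|1))*: on ε the DFA stays in s0 and rejects (s0 ∉ Accept), but the regex matches it → eliminate
  (C) (0|1)*10: on '00' the DFA goes s0 → s1 → s2 and accepts (s2 ∈ Accept), but the regex does not match it → eliminate
  (D) (0|1)*00: agrees with the DFA on every string of length ≤ 6
Only (D) is consistent with the DFA.
(D) (0|1)*00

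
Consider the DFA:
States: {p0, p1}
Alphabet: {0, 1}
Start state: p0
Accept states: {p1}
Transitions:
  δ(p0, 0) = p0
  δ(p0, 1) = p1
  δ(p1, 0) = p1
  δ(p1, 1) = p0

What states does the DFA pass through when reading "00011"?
read '0': p0 → p0
  read '0': p0 → p0
  read '0': p0 → p0
  read '1': p0 → p1
  read '1': p1 → p0
p0 -> p0 -> p0 -> p0 -> p1 -> p0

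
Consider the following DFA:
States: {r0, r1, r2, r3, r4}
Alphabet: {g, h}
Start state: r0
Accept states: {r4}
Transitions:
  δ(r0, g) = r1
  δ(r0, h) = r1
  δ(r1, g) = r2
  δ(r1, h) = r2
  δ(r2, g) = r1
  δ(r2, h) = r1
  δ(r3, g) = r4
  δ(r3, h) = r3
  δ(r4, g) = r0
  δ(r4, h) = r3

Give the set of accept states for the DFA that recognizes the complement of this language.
Complement accept states = All states \ Original accept states
= {r0, r1, r2, r3, r4} \ {r4}
{r0, r1, r2, r3}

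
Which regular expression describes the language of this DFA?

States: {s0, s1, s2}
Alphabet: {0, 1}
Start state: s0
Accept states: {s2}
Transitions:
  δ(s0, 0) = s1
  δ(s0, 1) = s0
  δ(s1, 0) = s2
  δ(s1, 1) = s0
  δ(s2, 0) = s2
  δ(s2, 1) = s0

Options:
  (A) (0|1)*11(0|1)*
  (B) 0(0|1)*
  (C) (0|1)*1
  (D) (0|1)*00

Check each option against the DFA on short strings; one disagreement eliminates an option:
  (A) (0|1)*11(0|1)*: on '00' the DFA goes s0 → s1 → s2 and accepts (s2 ∈ Accept), but the regex does not match it → eliminate
  (B) 0(0|1)*: on '0' the DFA goes s0 → s1 and rejects (s1 ∉ Accept), but the regex matches it → eliminate
  (C) (0|1)*1: on '1' the DFA goes s0 → s0 and rejects (s0 ∉ Accept), but the regex matches it → eliminate
  (D) (0|1)*00: agrees with the DFA on every string of length ≤ 6
Only (D) is consistent with the DFA.
(D) (0|1)*00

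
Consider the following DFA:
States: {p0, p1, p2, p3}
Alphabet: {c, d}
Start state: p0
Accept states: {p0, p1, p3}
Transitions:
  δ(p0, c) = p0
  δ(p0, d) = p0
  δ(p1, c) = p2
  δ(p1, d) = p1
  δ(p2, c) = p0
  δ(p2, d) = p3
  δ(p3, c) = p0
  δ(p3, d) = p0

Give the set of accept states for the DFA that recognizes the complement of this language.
Complement accept states = All states \ Original accept states
= {p0, p1, p2, p3} \ {p0, p1, p3}
{p2}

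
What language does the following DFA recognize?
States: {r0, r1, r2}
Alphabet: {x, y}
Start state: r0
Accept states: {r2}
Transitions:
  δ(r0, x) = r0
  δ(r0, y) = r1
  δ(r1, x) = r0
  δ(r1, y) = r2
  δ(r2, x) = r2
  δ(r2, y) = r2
Testing a few strings:
  'yxxy' → reject
  'yxyy' → accept
  'y' → reject
  'xy' → reject
State roles: r0=no progress toward yy; r1=one trailing y; r2=substring yy seen
All strings over {x,y} containing the substring yy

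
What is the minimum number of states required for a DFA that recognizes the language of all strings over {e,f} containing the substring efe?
By Myhill–Nerode, count the distinguishable equivalence classes: 4 classes — one per longest suffix of the input that is a prefix of 'efe' (lengths 0 through 2), plus an absorbing 'already seen efe' class.
4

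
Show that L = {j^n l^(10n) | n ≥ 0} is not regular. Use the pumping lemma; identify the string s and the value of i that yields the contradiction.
Assume L is regular with pumping length p. Idea: pumping the j-block breaks the 1:10 ratio.
Choose s = j^p l^(10p) (length 11p ≥ p). By the pumping lemma, s = xyz with |xy| ≤ p, |y| > 0, so y = j^k with k ≥ 1. Then xy²z = j^(p+k) l^(10p). For this to be in L we would need 10p = 10(p+k), i.e. 10k = 0, contradicting k ≥ 1. So xy²z ∉ L.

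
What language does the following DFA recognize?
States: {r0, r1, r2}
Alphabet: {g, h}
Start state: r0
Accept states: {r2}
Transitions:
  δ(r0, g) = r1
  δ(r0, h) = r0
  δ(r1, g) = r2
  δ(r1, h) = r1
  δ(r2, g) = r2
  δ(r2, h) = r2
Testing a few strings:
  'hggh' → accept
  'hgg' → accept
  'hhhh' → reject
  'gg' → accept
State roles: r0=zero g's seen; r1=one g seen; r2=≥ two g's seen
All strings over {g,h} containing at least two g's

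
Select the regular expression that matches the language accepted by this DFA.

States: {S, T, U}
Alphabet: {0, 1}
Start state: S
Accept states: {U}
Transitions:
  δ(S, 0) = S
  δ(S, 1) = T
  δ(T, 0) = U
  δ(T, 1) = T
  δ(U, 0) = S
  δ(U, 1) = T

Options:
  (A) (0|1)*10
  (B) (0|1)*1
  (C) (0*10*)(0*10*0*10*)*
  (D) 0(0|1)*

Check each option against the DFA on short strings; one disagreement eliminates an option:
  (A) (0|1)*10: agrees with the DFA on every string of length ≤ 6
  (B) (0|1)*1: on '1' the DFA goes S → T and rejects (T ∉ Accept), but the regex matches it → eliminate
  (C) (0*10*)(0*10*0*10*)*: on '1' the DFA goes S → T and rejects (T ∉ Accept), but the regex matches it → eliminate
  (D) 0(0|1)*: on '0' the DFA goes S → S and rejects (S ∉ Accept), but the regex matches it → eliminate
Only (A) is consistent with the DFA.
(A) (0|1)*10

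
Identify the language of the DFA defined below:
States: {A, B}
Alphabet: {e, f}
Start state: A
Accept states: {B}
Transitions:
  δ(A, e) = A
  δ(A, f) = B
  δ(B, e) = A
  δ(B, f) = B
Testing a few strings:
  'ef' → accept
  'eee' → reject
  'f' → accept
  'eef' → accept
State roles: A=last symbol not f; B=last symbol is f
All strings over {e,f} ending with f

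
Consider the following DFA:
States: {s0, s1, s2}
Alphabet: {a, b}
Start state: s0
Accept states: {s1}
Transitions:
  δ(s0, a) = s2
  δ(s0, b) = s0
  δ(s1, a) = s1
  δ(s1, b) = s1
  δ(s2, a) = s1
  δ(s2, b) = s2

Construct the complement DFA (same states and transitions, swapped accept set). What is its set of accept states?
Complement accept states = All states \ Original accept states
= {s0, s1, s2} \ {s1}
{s0, s2}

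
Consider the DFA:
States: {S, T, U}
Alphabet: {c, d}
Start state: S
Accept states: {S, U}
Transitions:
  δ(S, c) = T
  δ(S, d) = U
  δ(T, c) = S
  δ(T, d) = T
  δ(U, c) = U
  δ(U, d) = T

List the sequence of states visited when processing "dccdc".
read 'd': S → U
  read 'c': U → U
  read 'c': U → U
  read 'd': U → T
  read 'c': T → S
S -> U -> U -> U -> T -> S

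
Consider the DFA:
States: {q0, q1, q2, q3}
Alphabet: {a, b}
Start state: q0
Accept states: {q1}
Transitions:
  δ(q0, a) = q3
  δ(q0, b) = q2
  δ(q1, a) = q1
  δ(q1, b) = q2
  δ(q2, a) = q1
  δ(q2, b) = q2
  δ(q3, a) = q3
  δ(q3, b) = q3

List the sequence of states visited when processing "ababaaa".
read 'a': q0 → q3
  read 'b': q3 → q3
  read 'a': q3 → q3
  read 'b': q3 → q3
  read 'a': q3 → q3
  read 'a': q3 → q3
  read 'a': q3 → q3
q0 -> q3 -> q3 -> q3 -> q3 -> q3 -> q3 -> q3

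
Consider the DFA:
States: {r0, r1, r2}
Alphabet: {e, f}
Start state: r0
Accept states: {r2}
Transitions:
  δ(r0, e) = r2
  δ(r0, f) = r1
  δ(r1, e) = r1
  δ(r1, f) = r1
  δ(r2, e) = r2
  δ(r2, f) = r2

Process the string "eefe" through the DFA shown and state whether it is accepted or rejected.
Processing string "eefe":
  r0 --e--> r2
  r2 --e--> r2
  r2 --f--> r2
  r2 --e--> r2
Final state: r2
Accept states: {r2}
Yes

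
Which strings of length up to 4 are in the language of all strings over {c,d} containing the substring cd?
cd, ccd, cdc, cdd, dcd, cccd, ccdc, ccdd, cdcc, cdcd, cddc, cddd, dccd, dcdc, dcdd, ddcd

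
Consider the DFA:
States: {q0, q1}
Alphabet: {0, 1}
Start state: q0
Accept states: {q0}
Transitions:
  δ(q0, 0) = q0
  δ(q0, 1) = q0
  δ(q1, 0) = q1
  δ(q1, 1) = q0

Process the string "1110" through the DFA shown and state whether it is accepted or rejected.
Processing string "1110":
  q0 --1--> q0
  q0 --1--> q0
  q0 --1--> q0
  q0 --0--> q0
Final state: q0
Accept states: {q0}
Yes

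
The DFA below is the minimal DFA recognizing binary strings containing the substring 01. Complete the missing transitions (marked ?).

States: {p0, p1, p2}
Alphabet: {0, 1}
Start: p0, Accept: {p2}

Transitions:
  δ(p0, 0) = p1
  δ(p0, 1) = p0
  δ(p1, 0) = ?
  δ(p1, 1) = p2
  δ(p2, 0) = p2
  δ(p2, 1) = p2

From the language and accept set, identify what each state tracks — p0: no 0 seen yet; p1: seen a 0, waiting for 1; p2: substring 01 seen.
Each missing δ(q, a) is the state matching the new tracked value after reading a.
δ(p1, 0) = p1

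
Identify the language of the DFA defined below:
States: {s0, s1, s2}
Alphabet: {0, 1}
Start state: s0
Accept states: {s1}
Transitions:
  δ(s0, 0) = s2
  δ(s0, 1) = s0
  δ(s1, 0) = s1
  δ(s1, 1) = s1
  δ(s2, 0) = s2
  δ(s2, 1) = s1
Testing a few strings:
  '0' → reject
  '11' → reject
  '101' → accept
  '1' → reject
State roles: s0=no 0 seen yet; s1=substring 01 seen; s2=seen a 0, waiting for 1
All binary strings containing the substring 01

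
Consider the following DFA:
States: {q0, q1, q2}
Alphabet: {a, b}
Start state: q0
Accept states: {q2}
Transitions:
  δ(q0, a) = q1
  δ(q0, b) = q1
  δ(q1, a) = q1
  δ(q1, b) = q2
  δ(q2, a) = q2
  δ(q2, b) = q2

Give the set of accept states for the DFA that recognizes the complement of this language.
Complement accept states = All states \ Original accept states
= {q0, q1, q2} \ {q2}
{q0, q1}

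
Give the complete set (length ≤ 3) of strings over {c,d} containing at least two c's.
cc, ccc, ccd, cdc, dcc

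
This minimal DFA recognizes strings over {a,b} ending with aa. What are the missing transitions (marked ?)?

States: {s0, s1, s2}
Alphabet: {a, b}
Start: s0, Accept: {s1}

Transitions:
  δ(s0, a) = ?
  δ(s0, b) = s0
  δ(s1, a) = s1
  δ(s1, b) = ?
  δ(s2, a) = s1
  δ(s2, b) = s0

From the language and accept set, identify what each state tracks — s0: last symbol not a; s1: two trailing a's; s2: one trailing a.
Each missing δ(q, a) is the state matching the new tracked value after reading a.
δ(s0, a) = s2; δ(s1, b) = s0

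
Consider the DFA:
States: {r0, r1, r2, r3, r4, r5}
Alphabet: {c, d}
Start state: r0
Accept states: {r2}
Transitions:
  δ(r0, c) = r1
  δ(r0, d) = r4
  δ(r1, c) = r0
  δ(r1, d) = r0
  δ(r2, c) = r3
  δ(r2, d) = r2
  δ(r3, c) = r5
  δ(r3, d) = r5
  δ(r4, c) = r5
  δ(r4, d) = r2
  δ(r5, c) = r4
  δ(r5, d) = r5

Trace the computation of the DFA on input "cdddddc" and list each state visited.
read 'c': r0 → r1
  read 'd': r1 → r0
  read 'd': r0 → r4
  read 'd': r4 → r2
  read 'd': r2 → r2
  read 'd': r2 → r2
  read 'c': r2 → r3
r0 -> r1 -> r0 -> r4 -> r2 -> r2 -> r2 -> r3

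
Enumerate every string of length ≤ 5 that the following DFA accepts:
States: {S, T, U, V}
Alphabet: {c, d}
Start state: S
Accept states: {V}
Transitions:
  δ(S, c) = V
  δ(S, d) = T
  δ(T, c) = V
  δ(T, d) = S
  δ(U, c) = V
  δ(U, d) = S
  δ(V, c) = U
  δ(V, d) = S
c, dc, ccc, cdc, ddc, ccdc, cddc, dccc, dcdc, dddc, ccccc, cccdc, ccddc, cdccc, cdcdc, cdddc, dccdc, dcddc, ddccc, ddcdc, ddddc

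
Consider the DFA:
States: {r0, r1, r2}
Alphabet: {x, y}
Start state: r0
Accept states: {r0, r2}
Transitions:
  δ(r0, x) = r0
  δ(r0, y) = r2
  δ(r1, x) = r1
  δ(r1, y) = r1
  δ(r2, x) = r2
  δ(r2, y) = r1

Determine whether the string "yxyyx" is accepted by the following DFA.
Processing string "yxyyx":
  r0 --y--> r2
  r2 --x--> r2
  r2 --y--> r1
  r1 --y--> r1
  r1 --x--> r1
Final state: r1
Accept states: {r0, r2}
No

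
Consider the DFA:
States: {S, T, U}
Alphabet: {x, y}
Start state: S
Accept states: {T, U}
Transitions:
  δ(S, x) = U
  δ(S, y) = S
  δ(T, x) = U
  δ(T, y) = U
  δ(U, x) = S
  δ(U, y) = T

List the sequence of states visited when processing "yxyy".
read 'y': S → S
  read 'x': S → U
  read 'y': U → T
  read 'y': T → U
S -> S -> U -> T -> U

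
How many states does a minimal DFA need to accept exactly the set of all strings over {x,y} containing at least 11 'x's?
By Myhill–Nerode, count the distinguishable equivalence classes: 12 classes — having seen 0, 1, …, 10, or ≥11 copies of 'x'; any two classes i < j (j ≤ 11) are distinguished by the string x^(11−j), which takes class j to 11 copies (accepted) but leaves class i below 11 (rejected).
12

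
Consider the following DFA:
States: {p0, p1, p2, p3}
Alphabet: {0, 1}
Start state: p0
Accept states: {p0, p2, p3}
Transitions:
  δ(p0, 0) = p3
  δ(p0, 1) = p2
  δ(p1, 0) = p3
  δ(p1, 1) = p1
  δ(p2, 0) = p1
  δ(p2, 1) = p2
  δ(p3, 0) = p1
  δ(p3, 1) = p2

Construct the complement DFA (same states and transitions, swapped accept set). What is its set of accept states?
Complement accept states = All states \ Original accept states
= {p0, p1, p2, p3} \ {p0, p2, p3}
{p1}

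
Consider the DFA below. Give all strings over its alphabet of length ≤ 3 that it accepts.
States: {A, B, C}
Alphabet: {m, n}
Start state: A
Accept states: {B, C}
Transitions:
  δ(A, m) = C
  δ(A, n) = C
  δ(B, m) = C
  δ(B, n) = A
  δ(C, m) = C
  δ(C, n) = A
m, n, mm, nm, mmm, mnm, mnn, nmm, nnm, nnn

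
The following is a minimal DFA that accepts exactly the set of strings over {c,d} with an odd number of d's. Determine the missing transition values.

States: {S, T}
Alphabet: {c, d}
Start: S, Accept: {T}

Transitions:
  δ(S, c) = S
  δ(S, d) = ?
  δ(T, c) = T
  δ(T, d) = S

From the language and accept set, identify what each state tracks — S: even number of d's so far; T: odd number of d's so far.
Each missing δ(q, a) is the state matching the new tracked value after reading a.
δ(S, d) = T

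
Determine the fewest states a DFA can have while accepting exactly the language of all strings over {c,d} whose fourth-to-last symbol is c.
By Myhill–Nerode, count the distinguishable equivalence classes: 2^4 = 16 classes — the DFA must remember the last 4 symbols read; every pair of distinct length-4 suffixes is distinguishable by some continuation.
16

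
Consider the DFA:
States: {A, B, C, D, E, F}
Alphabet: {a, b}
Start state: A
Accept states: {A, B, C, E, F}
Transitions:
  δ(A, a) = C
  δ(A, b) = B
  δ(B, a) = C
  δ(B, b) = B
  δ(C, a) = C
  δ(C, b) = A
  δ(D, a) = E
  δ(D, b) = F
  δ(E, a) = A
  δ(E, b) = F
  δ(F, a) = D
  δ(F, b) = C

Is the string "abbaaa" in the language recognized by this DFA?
Processing string "abbaaa":
  A --a--> C
  C --b--> A
  A --b--> B
  B --a--> C
  C --a--> C
  C --a--> C
Final state: C
Accept states: {A, B, C, E, F}
Yes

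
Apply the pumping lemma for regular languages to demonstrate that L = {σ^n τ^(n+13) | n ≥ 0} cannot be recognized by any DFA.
Assume L is regular with pumping length p. Idea: pumping the σ-block breaks the fixed offset of 13.
Choose s = σ^p τ^(p+13) ∈ L. By the pumping lemma, s = xyz with |xy| ≤ p, |y| > 0, so y = σ^k with k ≥ 1. Then xy²z = σ^(p+k) τ^(p+13). For this to be in L we would need p+13 = (p+k)+13, i.e. k = 0, contradicting k ≥ 1. So xy²z ∉ L.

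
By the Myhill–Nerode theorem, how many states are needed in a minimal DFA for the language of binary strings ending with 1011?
By Myhill–Nerode, count the distinguishable equivalence classes: 5 classes — one per longest suffix of the input that is a prefix of '1011' (lengths 0 through 4); only the length-4 class is accepting.
5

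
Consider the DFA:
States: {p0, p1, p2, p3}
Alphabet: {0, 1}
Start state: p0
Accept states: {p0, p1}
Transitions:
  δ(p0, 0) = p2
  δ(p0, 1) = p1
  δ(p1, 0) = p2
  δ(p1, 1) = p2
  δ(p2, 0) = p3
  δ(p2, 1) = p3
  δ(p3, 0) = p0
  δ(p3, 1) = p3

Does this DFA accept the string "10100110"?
Processing string "10100110":
  p0 --1--> p1
  p1 --0--> p2
  p2 --1--> p3
  p3 --0--> p0
  p0 --0--> p2
  p2 --1--> p3
  p3 --1--> p3
  p3 --0--> p0
Final state: p0
Accept states: {p0, p1}
Yes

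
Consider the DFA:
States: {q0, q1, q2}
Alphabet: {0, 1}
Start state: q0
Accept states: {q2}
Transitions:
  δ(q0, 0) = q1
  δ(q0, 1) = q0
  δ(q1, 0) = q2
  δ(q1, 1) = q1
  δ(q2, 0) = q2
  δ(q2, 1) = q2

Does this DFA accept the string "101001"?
Processing string "101001":
  q0 --1--> q0
  q0 --0--> q1
  q1 --1--> q1
  q1 --0--> q2
  q2 --0--> q2
  q2 --1--> q2
Final state: q2
Accept states: {q2}
Yes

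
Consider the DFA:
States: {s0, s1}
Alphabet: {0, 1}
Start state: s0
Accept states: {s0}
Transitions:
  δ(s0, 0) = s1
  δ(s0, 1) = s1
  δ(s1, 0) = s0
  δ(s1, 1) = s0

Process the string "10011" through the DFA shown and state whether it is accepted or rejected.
Processing string "10011":
  s0 --1--> s1
  s1 --0--> s0
  s0 --0--> s1
  s1 --1--> s0
  s0 --1--> s1
Final state: s1
Accept states: {s0}
No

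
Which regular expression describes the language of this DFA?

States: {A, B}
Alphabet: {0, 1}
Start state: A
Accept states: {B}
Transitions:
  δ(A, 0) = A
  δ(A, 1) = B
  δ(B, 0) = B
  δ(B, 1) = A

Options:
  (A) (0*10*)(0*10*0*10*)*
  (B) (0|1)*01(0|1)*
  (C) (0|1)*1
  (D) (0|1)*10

Check each option against the DFA on short strings; one disagreement eliminates an option:
  (A) (0*10*)(0*10*0*10*)*: agrees with the DFA on every string of length ≤ 6
  (B) (0|1)*01(0|1)*: on '1' the DFA goes A → B and accepts (B ∈ Accept), but the regex does not match it → eliminate
  (C) (0|1)*1: on '10' the DFA goes A → B → B and accepts (B ∈ Accept), but the regex does not match it → eliminate
  (D) (0|1)*10: on '1' the DFA goes A → B and accepts (B ∈ Accept), but the regex does not match it → eliminate
Only (A) is consistent with the DFA.
(A) (0*10*)(0*10*0*10*)*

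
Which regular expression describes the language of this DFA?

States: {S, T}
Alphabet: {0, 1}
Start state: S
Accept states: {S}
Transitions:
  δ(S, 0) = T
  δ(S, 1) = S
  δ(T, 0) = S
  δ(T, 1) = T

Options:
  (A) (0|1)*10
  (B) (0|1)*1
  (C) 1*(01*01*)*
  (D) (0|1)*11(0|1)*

Check each option against the DFA on short strings; one disagreement eliminates an option:
  (A) (0|1)*10: on ε the DFA stays in S and accepts (S ∈ Accept), but the regex does not match it → eliminate
  (B) (0|1)*1: on ε the DFA stays in S and accepts (S ∈ Accept), but the regex does not match it → eliminate
  (C) 1*(01*01*)*: agrees with the DFA on every string of length ≤ 6
  (D) (0|1)*11(0|1)*: on ε the DFA stays in S and accepts (S ∈ Accept), but the regex does not match it → eliminate
Only (C) is consistent with the DFA.
(C) 1*(01*01*)*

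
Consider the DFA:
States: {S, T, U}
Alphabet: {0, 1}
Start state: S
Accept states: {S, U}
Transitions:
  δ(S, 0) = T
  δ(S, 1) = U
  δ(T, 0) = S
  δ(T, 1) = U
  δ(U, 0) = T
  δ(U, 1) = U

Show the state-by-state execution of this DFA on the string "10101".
read '1': S → U
  read '0': U → T
  read '1': T → U
  read '0': U → T
  read '1': T → U
S -> U -> T -> U -> T -> U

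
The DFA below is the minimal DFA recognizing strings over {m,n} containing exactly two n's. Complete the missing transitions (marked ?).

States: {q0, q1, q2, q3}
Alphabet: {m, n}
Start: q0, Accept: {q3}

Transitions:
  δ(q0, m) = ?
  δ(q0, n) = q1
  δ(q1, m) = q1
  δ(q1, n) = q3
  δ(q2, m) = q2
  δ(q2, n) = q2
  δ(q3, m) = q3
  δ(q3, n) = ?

From the language and accept set, identify what each state tracks — q0: zero n's; q1: one n; q2: ≥ three n's (dead); q3: two n's.
Each missing δ(q, a) is the state matching the new tracked value after reading a.
δ(q0, m) = q0; δ(q3, n) = q2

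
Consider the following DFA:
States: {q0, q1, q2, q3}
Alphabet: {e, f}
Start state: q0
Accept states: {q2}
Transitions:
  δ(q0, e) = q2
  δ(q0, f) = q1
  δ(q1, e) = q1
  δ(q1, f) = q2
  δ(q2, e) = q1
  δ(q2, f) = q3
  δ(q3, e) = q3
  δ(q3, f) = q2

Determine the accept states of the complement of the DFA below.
Complement accept states = All states \ Original accept states
= {q0, q1, q2, q3} \ {q2}
{q0, q1, q3}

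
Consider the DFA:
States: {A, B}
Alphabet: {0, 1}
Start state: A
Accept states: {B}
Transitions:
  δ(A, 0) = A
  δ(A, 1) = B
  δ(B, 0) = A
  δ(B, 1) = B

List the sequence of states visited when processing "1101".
read '1': A → B
  read '1': B → B
  read '0': B → A
  read '1': A → B
A -> B -> B -> A -> B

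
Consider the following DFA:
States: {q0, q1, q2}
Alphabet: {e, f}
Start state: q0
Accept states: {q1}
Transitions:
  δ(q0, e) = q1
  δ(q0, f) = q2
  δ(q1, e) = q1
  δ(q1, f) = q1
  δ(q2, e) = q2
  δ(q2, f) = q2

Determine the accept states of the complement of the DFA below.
Complement accept states = All states \ Original accept states
= {q0, q1, q2} \ {q1}
{q0, q2}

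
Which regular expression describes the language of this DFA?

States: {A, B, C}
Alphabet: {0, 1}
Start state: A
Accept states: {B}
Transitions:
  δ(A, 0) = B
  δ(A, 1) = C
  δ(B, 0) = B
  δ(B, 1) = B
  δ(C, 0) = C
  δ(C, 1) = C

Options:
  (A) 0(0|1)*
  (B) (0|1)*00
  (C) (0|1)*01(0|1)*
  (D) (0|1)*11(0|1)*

Check each option against the DFA on short strings; one disagreement eliminates an option:
  (A) 0(0|1)*: agrees with the DFA on every string of length ≤ 6
  (B) (0|1)*00: on '0' the DFA goes A → B and accepts (B ∈ Accept), but the regex does not match it → eliminate
  (C) (0|1)*01(0|1)*: on '0' the DFA goes A → B and accepts (B ∈ Accept), but the regex does not match it → eliminate
  (D) (0|1)*11(0|1)*: on '0' the DFA goes A → B and accepts (B ∈ Accept), but the regex does not match it → eliminate
Only (A) is consistent with the DFA.
(A) 0(0|1)*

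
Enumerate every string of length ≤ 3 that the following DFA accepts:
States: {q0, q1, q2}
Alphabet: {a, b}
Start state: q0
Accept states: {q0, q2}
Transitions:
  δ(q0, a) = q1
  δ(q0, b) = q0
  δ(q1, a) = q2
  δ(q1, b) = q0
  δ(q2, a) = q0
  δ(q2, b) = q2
ε, b, aa, ab, bb, aaa, aab, abb, baa, bab, bbb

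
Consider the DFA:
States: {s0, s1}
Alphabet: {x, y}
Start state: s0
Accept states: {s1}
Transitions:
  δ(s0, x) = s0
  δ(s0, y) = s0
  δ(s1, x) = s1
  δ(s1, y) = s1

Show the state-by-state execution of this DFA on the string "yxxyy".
read 'y': s0 → s0
  read 'x': s0 → s0
  read 'x': s0 → s0
  read 'y': s0 → s0
  read 'y': s0 → s0
s0 -> s0 -> s0 -> s0 -> s0 -> s0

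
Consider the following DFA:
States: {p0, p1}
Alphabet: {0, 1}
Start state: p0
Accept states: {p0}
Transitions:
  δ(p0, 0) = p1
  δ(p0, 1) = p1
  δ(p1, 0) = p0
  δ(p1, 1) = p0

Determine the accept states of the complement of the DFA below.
Complement accept states = All states \ Original accept states
= {p0, p1} \ {p0}
{p1}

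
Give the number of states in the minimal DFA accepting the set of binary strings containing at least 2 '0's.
By Myhill–Nerode, count the distinguishable equivalence classes: 3 classes — having seen 0, 1, or ≥2 copies of '0'; any two classes i < j (j ≤ 2) are distinguished by the string 0^(2−j), which takes class j to 2 copies (accepted) but leaves class i below 2 (rejected).
3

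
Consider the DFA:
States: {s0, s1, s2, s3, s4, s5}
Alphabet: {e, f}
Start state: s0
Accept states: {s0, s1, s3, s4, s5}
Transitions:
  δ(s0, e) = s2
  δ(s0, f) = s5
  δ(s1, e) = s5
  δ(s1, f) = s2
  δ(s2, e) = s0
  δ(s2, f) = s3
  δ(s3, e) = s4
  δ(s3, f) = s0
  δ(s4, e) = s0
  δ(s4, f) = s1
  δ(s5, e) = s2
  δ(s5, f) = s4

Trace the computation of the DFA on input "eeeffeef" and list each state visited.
read 'e': s0 → s2
  read 'e': s2 → s0
  read 'e': s0 → s2
  read 'f': s2 → s3
  read 'f': s3 → s0
  read 'e': s0 → s2
  read 'e': s2 → s0
  read 'f': s0 → s5
s0 -> s2 -> s0 -> s2 -> s3 -> s0 -> s2 -> s0 -> s5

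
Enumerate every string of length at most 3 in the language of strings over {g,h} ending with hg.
hg, ghg, hhg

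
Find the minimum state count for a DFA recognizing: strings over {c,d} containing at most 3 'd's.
By Myhill–Nerode, count the distinguishable equivalence classes: 5 classes — having seen 0, 1, …, 3, or >3 copies of 'd'; counts 0 through 3 are accepting and >3 is dead.
5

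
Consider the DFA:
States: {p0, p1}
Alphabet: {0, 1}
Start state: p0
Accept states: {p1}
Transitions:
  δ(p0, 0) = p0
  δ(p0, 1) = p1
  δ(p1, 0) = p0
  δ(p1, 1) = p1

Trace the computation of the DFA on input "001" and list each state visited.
read '0': p0 → p0
  read '0': p0 → p0
  read '1': p0 → p1
p0 -> p0 -> p0 -> p1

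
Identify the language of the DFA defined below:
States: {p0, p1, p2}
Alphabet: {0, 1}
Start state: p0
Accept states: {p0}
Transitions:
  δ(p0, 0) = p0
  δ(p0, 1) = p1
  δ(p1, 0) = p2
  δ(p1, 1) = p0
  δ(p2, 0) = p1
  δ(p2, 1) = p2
Testing a few strings:
  '100' → reject
  '000' → accept
  '0' → accept
  '0011' → accept
State roles: p0=value ≡ 0 (mod 3); p1=value ≡ 1 (mod 3); p2=value ≡ 2 (mod 3)
All binary strings representing a multiple of 3 (read in base 2; leading zeros allowed and ε counts as 0)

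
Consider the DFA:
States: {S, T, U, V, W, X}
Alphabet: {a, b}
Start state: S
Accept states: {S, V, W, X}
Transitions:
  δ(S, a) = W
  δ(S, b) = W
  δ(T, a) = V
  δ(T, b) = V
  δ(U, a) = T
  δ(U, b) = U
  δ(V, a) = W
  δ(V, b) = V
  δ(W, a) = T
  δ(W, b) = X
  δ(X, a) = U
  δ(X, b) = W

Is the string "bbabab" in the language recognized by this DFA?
Processing string "bbabab":
  S --b--> W
  W --b--> X
  X --a--> U
  U --b--> U
  U --a--> T
  T --b--> V
Final state: V
Accept states: {S, V, W, X}
Yes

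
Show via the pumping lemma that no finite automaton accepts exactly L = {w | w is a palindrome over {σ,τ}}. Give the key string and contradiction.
Assume L is regular with pumping length p. Idea: pumping the leading σ-block breaks the symmetry.
Choose s = σ^p τ σ^p (a palindrome of length 2p+1 ≥ p). By the pumping lemma, s = xyz with |xy| ≤ p, |y| > 0, so y = σ^k with k > 0 (xy lies entirely in the first σ^p). Then xy²z = σ^(p+k) τ σ^p, which is not a palindrome since p+k ≠ p.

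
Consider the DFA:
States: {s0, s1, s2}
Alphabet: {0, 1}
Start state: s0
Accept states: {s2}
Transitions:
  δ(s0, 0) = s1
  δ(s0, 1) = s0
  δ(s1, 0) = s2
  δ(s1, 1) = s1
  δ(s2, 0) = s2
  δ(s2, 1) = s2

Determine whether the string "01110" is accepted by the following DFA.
Processing string "01110":
  s0 --0--> s1
  s1 --1--> s1
  s1 --1--> s1
  s1 --1--> s1
  s1 --0--> s2
Final state: s2
Accept states: {s2}
Yes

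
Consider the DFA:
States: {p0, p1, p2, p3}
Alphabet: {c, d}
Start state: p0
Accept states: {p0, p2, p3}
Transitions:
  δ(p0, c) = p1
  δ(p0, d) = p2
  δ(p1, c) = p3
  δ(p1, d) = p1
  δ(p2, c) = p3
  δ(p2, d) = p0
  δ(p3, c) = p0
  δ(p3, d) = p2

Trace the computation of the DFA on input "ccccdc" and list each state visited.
read 'c': p0 → p1
  read 'c': p1 → p3
  read 'c': p3 → p0
  read 'c': p0 → p1
  read 'd': p1 → p1
  read 'c': p1 → p3
p0 -> p1 -> p3 -> p0 -> p1 -> p1 -> p3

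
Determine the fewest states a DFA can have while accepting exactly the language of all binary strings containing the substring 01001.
By Myhill–Nerode, count the distinguishable equivalence classes: 6 classes — one per longest suffix of the input that is a prefix of '01001' (lengths 0 through 4), plus an absorbing 'already seen 01001' class.
6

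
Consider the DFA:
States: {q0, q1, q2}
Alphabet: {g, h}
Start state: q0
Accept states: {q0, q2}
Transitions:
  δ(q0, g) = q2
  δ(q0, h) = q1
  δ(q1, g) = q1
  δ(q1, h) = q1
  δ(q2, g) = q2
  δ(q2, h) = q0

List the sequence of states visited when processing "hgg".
read 'h': q0 → q1
  read 'g': q1 → q1
  read 'g': q1 → q1
q0 -> q1 -> q1 -> q1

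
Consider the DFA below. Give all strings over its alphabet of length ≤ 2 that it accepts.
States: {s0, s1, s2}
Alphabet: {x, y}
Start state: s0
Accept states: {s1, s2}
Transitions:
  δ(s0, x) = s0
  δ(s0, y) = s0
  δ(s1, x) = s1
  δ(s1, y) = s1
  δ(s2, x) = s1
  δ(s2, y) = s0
None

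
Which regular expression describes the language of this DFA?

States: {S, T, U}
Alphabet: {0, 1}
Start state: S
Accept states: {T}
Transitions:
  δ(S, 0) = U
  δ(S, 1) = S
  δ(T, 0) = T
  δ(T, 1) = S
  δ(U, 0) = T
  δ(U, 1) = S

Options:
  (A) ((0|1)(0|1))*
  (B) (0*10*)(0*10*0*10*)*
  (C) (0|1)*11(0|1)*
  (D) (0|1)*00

Check each option against the DFA on short strings; one disagreement eliminates an option:
  (A) ((0|1)(0|1))*: on ε the DFA stays in S and rejects (S ∉ Accept), but the regex matches it → eliminate
  (B) (0*10*)(0*10*0*10*)*: on '1' the DFA goes S → S and rejects (S ∉ Accept), but the regex matches it → eliminate
  (C) (0|1)*11(0|1)*: on '00' the DFA goes S → U → T and accepts (T ∈ Accept), but the regex does not match it → eliminate
  (D) (0|1)*00: agrees with the DFA on every string of length ≤ 6
Only (D) is consistent with the DFA.
(D) (0|1)*00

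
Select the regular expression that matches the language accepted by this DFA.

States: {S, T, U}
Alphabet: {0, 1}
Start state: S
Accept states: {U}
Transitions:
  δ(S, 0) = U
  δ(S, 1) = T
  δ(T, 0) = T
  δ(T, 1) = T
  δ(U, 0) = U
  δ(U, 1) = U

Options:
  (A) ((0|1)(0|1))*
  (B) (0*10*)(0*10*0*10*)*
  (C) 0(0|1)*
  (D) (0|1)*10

Check each option against the DFA on short strings; one disagreement eliminates an option:
  (A) ((0|1)(0|1))*: on ε the DFA stays in S and rejects (S ∉ Accept), but the regex matches it → eliminate
  (B) (0*10*)(0*10*0*10*)*: on '0' the DFA goes S → U and accepts (U ∈ Accept), but the regex does not match it → eliminate
  (C) 0(0|1)*: agrees with the DFA on every string of length ≤ 6
  (D) (0|1)*10: on '0' the DFA goes S → U and accepts (U ∈ Accept), but the regex does not match it → eliminate
Only (C) is consistent with the DFA.
(C) 0(0|1)*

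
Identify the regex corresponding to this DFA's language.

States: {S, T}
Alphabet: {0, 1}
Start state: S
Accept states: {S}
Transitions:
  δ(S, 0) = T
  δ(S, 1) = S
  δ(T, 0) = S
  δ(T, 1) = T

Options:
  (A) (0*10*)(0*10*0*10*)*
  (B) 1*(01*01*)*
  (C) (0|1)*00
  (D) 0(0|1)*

Check each option against the DFA on short strings; one disagreement eliminates an option:
  (A) (0*10*)(0*10*0*10*)*: on ε the DFA stays in S and accepts (S ∈ Accept), but the regex does not match it → eliminate
  (B) 1*(01*01*)*: agrees with the DFA on every string of length ≤ 6
  (C) (0|1)*00: on ε the DFA stays in S and accepts (S ∈ Accept), but the regex does not match it → eliminate
  (D) 0(0|1)*: on ε the DFA stays in S and accepts (S ∈ Accept), but the regex does not match it → eliminate
Only (B) is consistent with the DFA.
(B) 1*(01*01*)*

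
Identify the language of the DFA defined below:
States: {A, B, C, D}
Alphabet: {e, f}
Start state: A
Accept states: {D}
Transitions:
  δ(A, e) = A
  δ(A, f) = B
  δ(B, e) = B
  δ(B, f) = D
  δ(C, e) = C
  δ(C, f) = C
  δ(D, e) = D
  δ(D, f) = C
Testing a few strings:
  'feee' → reject
  'ffef' → reject
  'ee' → reject
  'eff' → accept
State roles: A=zero f's; B=one f; C=≥ three f's (dead); D=two f's
All strings over {e,f} containing exactly two f's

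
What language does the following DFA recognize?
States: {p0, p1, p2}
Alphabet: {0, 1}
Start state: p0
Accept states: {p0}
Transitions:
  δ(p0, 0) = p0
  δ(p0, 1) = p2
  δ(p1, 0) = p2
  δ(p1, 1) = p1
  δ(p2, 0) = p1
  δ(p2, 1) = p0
Testing a few strings:
  '11' → accept
  '01' → reject
  '0100' → reject
  '0110' → accept
State roles: p0=value ≡ 0 (mod 3); p1=value ≡ 2 (mod 3); p2=value ≡ 1 (mod 3)
All binary strings representing a multiple of 3 (read in base 2; leading zeros allowed and ε counts as 0)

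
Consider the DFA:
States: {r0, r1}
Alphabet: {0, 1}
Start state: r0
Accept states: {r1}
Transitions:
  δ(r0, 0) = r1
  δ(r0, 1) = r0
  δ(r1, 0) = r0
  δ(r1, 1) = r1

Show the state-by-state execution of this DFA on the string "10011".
read '1': r0 → r0
  read '0': r0 → r1
  read '0': r1 → r0
  read '1': r0 → r0
  read '1': r0 → r0
r0 -> r0 -> r1 -> r0 -> r0 -> r0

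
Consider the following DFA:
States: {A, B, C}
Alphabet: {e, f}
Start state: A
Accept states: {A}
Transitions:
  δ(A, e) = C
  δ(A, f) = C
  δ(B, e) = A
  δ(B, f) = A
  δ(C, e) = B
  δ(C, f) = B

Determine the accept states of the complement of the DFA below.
Complement accept states = All states \ Original accept states
= {A, B, C} \ {A}
{B, C}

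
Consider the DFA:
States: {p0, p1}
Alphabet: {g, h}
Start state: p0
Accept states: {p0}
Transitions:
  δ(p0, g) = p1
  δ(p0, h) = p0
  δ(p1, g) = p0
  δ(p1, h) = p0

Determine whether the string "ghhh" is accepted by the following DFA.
Processing string "ghhh":
  p0 --g--> p1
  p1 --h--> p0
  p0 --h--> p0
  p0 --h--> p0
Final state: p0
Accept states: {p0}
Yes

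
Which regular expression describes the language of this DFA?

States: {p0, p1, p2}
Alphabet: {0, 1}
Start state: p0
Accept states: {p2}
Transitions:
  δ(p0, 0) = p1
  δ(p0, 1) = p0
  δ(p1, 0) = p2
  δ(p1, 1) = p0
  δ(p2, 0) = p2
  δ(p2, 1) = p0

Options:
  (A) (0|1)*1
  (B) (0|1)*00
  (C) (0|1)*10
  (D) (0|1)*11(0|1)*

Check each option against the DFA on short strings; one disagreement eliminates an option:
  (A) (0|1)*1: on '1' the DFA goes p0 → p0 and rejects (p0 ∉ Accept), but the regex matches it → eliminate
  (B) (0|1)*00: agrees with the DFA on every string of length ≤ 6
  (C) (0|1)*10: on '00' the DFA goes p0 → p1 → p2 and accepts (p2 ∈ Accept), but the regex does not match it → eliminate
  (D) (0|1)*11(0|1)*: on '00' the DFA goes p0 → p1 → p2 and accepts (p2 ∈ Accept), but the regex does not match it → eliminate
Only (B) is consistent with the DFA.
(B) (0|1)*00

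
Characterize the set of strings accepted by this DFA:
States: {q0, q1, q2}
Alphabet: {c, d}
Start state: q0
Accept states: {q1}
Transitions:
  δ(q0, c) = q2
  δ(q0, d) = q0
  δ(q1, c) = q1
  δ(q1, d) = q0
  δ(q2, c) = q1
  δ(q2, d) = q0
Testing a few strings:
  'dccd' → reject
  'cccc' → accept
  'dddd' → reject
  'cd' → reject
State roles: q0=last symbol not c; q1=two trailing c's; q2=one trailing c
All strings over {c,d} ending with cc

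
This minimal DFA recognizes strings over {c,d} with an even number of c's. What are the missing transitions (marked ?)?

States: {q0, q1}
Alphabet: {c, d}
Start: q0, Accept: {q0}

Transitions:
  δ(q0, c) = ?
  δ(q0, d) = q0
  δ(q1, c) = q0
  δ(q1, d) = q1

From the language and accept set, identify what each state tracks — q0: even number of c's so far; q1: odd number of c's so far.
Each missing δ(q, a) is the state matching the new tracked value after reading a.
δ(q0, c) = q1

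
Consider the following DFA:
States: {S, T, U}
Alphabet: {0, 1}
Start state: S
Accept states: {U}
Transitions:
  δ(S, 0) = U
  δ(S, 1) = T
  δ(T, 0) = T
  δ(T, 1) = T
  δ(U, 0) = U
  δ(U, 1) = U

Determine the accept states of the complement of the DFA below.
Complement accept states = All states \ Original accept states
= {S, T, U} \ {U}
{S, T}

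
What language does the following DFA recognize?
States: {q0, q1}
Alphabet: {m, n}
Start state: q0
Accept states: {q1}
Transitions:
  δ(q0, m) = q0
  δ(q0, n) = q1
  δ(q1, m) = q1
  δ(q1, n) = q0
Testing a few strings:
  'nmm' → accept
  'nn' → reject
  'n' → accept
  'm' → reject
State roles: q0=even number of n's so far; q1=odd number of n's so far
All strings over {m,n} with an odd number of n's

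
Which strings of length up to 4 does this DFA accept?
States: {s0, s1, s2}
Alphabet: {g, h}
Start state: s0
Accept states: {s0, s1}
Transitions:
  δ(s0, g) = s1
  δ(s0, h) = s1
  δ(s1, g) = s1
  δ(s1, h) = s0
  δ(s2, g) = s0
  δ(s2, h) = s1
ε, g, h, gg, gh, hg, hh, ggg, ggh, ghg, ghh, hgg, hgh, hhg, hhh, gggg, gggh, gghg, gghh, ghgg, ghgh, ghhg, ghhh, hggg, hggh, hghg, hghh, hhgg, hhgh, hhhg, hhhh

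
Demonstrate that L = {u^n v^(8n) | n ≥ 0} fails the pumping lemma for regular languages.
Assume L is regular with pumping length p. Idea: pumping the u-block breaks the 1:8 ratio.
Choose s = u^p v^(8p) (length 9p ≥ p). By the pumping lemma, s = xyz with |xy| ≤ p, |y| > 0, so y = u^k with k ≥ 1. Then xy²z = u^(p+k) v^(8p). For this to be in L we would need 8p = 8(p+k), i.e. 8k = 0, contradicting k ≥ 1. So xy²z ∉ L.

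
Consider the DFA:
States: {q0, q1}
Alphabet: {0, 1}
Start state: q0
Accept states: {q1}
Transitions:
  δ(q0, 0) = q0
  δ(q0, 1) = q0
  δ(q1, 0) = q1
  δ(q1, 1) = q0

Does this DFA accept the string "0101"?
Processing string "0101":
  q0 --0--> q0
  q0 --1--> q0
  q0 --0--> q0
  q0 --1--> q0
Final state: q0
Accept states: {q1}
No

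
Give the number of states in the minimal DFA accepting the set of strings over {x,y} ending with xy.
By Myhill–Nerode, count the distinguishable equivalence classes: 3 classes — one per longest suffix of the input that is a prefix of 'xy' (lengths 0 through 2); only the length-2 class is accepting.
3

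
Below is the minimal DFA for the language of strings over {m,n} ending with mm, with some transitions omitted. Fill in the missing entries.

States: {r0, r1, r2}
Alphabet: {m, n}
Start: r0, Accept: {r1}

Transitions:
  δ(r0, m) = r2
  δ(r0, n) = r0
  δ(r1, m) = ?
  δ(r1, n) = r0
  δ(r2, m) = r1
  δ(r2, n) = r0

From the language and accept set, identify what each state tracks — r0: last symbol not m; r1: two trailing m's; r2: one trailing m.
Each missing δ(q, a) is the state matching the new tracked value after reading a.
δ(r1, m) = r1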